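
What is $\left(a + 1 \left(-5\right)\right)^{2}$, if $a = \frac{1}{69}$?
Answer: $\frac{118336}{4761} \approx 24.855$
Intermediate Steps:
$a = \frac{1}{69} \approx 0.014493$
$\left(a + 1 \left(-5\right)\right)^{2} = \left(\frac{1}{69} + 1 \left(-5\right)\right)^{2} = \left(\frac{1}{69} - 5\right)^{2} = \left(- \frac{344}{69}\right)^{2} = \frac{118336}{4761}$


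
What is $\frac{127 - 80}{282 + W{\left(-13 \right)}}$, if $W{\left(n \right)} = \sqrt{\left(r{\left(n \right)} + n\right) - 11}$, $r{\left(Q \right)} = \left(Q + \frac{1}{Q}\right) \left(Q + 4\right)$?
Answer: $\frac{28717}{172099} - \frac{47 \sqrt{15834}}{1032594} \approx 0.16114$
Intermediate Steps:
$r{\left(Q \right)} = \left(4 + Q\right) \left(Q + \frac{1}{Q}\right)$ ($r{\left(Q \right)} = \left(Q + \frac{1}{Q}\right) \left(4 + Q\right) = \left(4 + Q\right) \left(Q + \frac{1}{Q}\right)$)
$W{\left(n \right)} = \sqrt{-10 + n^{2} + \frac{4}{n} + 5 n}$ ($W{\left(n \right)} = \sqrt{\left(\left(1 + n^{2} + 4 n + \frac{4}{n}\right) + n\right) - 11} = \sqrt{\left(1 + n^{2} + \frac{4}{n} + 5 n\right) - 11} = \sqrt{-10 + n^{2} + \frac{4}{n} + 5 n}$)
$\frac{127 - 80}{282 + W{\left(-13 \right)}} = \frac{127 - 80}{282 + \sqrt{-10 + \left(-13\right)^{2} + \frac{4}{-13} + 5 \left(-13\right)}} = \frac{47}{282 + \sqrt{-10 + 169 + 4 \left(- \frac{1}{13}\right) - 65}} = \frac{47}{282 + \sqrt{-10 + 169 - \frac{4}{13} - 65}} = \frac{47}{282 + \sqrt{\frac{1218}{13}}} = \frac{47}{282 + \frac{\sqrt{15834}}{13}}$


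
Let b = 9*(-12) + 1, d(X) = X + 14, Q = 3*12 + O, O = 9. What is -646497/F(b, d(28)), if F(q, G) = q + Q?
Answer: 646497/62 ≈ 10427.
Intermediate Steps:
Q = 45 (Q = 3*12 + 9 = 36 + 9 = 45)
d(X) = 14 + X
b = -107 (b = -108 + 1 = -107)
F(q, G) = 45 + q (F(q, G) = q + 45 = 45 + q)
-646497/F(b, d(28)) = -646497/(45 - 107) = -646497/(-62) = -646497*(-1/62) = 646497/62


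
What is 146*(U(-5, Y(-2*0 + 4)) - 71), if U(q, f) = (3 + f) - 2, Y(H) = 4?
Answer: -9636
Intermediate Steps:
U(q, f) = 1 + f
146*(U(-5, Y(-2*0 + 4)) - 71) = 146*((1 + 4) - 71) = 146*(5 - 71) = 146*(-66) = -9636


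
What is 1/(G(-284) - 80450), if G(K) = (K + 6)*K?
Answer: -1/1498 ≈ -0.00066756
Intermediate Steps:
G(K) = K*(6 + K) (G(K) = (6 + K)*K = K*(6 + K))
1/(G(-284) - 80450) = 1/(-284*(6 - 284) - 80450) = 1/(-284*(-278) - 80450) = 1/(78952 - 80450) = 1/(-1498) = -1/1498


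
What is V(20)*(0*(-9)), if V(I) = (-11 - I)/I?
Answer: 0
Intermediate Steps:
V(I) = (-11 - I)/I
V(20)*(0*(-9)) = ((-11 - 1*20)/20)*(0*(-9)) = ((-11 - 20)/20)*0 = ((1/20)*(-31))*0 = -31/20*0 = 0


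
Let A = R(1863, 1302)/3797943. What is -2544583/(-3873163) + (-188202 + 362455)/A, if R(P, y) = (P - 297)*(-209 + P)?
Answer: 854425778321828663/3344042456244 ≈ 2.5551e+5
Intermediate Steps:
R(P, y) = (-297 + P)*(-209 + P)
A = 863388/1265981 (A = (62073 + 1863**2 - 506*1863)/3797943 = (62073 + 3470769 - 942678)*(1/3797943) = 2590164*(1/3797943) = 863388/1265981 ≈ 0.68199)
-2544583/(-3873163) + (-188202 + 362455)/A = -2544583/(-3873163) + (-188202 + 362455)/(863388/1265981) = -2544583*(-1/3873163) + 174253*(1265981/863388) = 2544583/3873163 + 220600987193/863388 = 854425778321828663/3344042456244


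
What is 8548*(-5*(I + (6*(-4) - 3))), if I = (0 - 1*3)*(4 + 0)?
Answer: 1666860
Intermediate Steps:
I = -12 (I = (0 - 3)*4 = -3*4 = -12)
8548*(-5*(I + (6*(-4) - 3))) = 8548*(-5*(-12 + (6*(-4) - 3))) = 8548*(-5*(-12 + (-24 - 3))) = 8548*(-5*(-12 - 27)) = 8548*(-5*(-39)) = 8548*195 = 1666860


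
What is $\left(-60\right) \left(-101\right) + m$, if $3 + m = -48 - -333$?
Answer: $6342$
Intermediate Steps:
$m = 282$ ($m = -3 - -285 = -3 + \left(-48 + 333\right) = -3 + 285 = 282$)
$\left(-60\right) \left(-101\right) + m = \left(-60\right) \left(-101\right) + 282 = 6060 + 282 = 6342$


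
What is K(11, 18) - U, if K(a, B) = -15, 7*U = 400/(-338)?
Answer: -17545/1183 ≈ -14.831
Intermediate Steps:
U = -200/1183 (U = (400/(-338))/7 = (400*(-1/338))/7 = (⅐)*(-200/169) = -200/1183 ≈ -0.16906)
K(11, 18) - U = -15 - 1*(-200/1183) = -15 + 200/1183 = -17545/1183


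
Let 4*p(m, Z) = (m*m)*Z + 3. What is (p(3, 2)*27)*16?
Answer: 2268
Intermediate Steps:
p(m, Z) = ¾ + Z*m²/4 (p(m, Z) = ((m*m)*Z + 3)/4 = (m²*Z + 3)/4 = (Z*m² + 3)/4 = (3 + Z*m²)/4 = ¾ + Z*m²/4)
(p(3, 2)*27)*16 = ((¾ + (¼)*2*3²)*27)*16 = ((¾ + (¼)*2*9)*27)*16 = ((¾ + 9/2)*27)*16 = ((21/4)*27)*16 = (567/4)*16 = 2268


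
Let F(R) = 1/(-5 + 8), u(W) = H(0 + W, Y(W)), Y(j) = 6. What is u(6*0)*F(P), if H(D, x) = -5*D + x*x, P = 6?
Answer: 12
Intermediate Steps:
H(D, x) = x**2 - 5*D (H(D, x) = -5*D + x**2 = x**2 - 5*D)
u(W) = 36 - 5*W (u(W) = 6**2 - 5*(0 + W) = 36 - 5*W)
F(R) = 1/3
u(6*0)*F(P) = (36 - 30*0)*(1/3) = (36 - 5*0)*(1/3) = (36 + 0)*(1/3) = 36*(1/3) = 12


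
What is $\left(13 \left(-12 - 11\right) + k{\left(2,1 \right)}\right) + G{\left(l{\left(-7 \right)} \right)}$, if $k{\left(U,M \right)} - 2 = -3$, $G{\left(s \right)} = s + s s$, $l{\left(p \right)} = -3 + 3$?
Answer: $-300$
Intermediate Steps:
$l{\left(p \right)} = 0$
$G{\left(s \right)} = s + s^{2}$
$k{\left(U,M \right)} = -1$ ($k{\left(U,M \right)} = 2 - 3 = -1$)
$\left(13 \left(-12 - 11\right) + k{\left(2,1 \right)}\right) + G{\left(l{\left(-7 \right)} \right)} = \left(13 \left(-12 - 11\right) - 1\right) + 0 \left(1 + 0\right) = \left(13 \left(-12 - 11\right) - 1\right) + 0 \cdot 1 = \left(13 \left(-23\right) - 1\right) + 0 = \left(-299 - 1\right) + 0 = -300 + 0 = -300$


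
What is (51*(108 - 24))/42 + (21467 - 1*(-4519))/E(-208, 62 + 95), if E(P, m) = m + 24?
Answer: 44448/181 ≈ 245.57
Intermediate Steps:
E(P, m) = 24 + m
(51*(108 - 24))/42 + (21467 - 1*(-4519))/E(-208, 62 + 95) = (51*(108 - 24))/42 + (21467 - 1*(-4519))/(24 + (62 + 95)) = (51*84)*(1/42) + (21467 + 4519)/(24 + 157) = 4284*(1/42) + 25986/181 = 102 + 25986*(1/181) = 102 + 25986/181 = 44448/181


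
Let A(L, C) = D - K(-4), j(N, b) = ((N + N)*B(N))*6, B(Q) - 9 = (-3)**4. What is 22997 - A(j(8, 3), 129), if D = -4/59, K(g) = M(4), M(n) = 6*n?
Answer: 1358243/59 ≈ 23021.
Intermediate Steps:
B(Q) = 90 (B(Q) = 9 + (-3)**4 = 9 + 81 = 90)
K(g) = 24 (K(g) = 6*4 = 24)
j(N, b) = 1080*N (j(N, b) = ((N + N)*90)*6 = ((2*N)*90)*6 = (180*N)*6 = 1080*N)
D = -4/59 (D = -4*1/59 = -4/59 ≈ -0.067797)
A(L, C) = -1420/59 (A(L, C) = -4/59 - 1*24 = -4/59 - 24 = -1420/59)
22997 - A(j(8, 3), 129) = 22997 - 1*(-1420/59) = 22997 + 1420/59 = 1358243/59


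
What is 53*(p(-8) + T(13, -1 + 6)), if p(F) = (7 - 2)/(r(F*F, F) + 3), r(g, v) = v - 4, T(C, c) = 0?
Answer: -265/9 ≈ -29.444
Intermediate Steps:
r(g, v) = -4 + v
p(F) = 5/(-1 + F) (p(F) = (7 - 2)/((-4 + F) + 3) = 5/(-1 + F))
53*(p(-8) + T(13, -1 + 6)) = 53*(5/(-1 - 8) + 0) = 53*(5/(-9) + 0) = 53*(5*(-⅑) + 0) = 53*(-5/9 + 0) = 53*(-5/9) = -265/9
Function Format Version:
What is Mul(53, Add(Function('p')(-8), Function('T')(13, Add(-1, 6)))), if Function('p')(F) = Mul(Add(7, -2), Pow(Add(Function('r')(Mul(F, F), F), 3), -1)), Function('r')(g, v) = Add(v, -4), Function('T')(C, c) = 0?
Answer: Rational(-265, 9) ≈ -29.444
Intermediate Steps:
Function('r')(g, v) = Add(-4, v)
Function('p')(F) = Mul(5, Pow(Add(-1, F), -1)) (Function('p')(F) = Mul(Add(7, -2), Pow(Add(Add(-4, F), 3), -1)) = Mul(5, Pow(Add(-1, F), -1)))
Mul(53, Add(Function('p')(-8), Function('T')(13, Add(-1, 6)))) = Mul(53, Add(Mul(5, Pow(Add(-1, -8), -1)), 0)) = Mul(53, Add(Mul(5, Pow(-9, -1)), 0)) = Mul(53, Add(Mul(5, Rational(-1, 9)), 0)) = Mul(53, Add(Rational(-5, 9), 0)) = Mul(53, Rational(-5, 9)) = Rational(-265, 9)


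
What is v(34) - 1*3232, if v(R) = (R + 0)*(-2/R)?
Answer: -3234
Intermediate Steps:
v(R) = -2 (v(R) = R*(-2/R) = -2)
v(34) - 1*3232 = -2 - 1*3232 = -2 - 3232 = -3234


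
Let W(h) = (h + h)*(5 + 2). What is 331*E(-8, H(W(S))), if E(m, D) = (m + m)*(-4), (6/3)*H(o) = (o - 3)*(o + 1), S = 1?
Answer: 21184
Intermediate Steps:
W(h) = 14*h (W(h) = (2*h)*7 = 14*h)
H(o) = (1 + o)*(-3 + o)/2 (H(o) = ((o - 3)*(o + 1))/2 = ((-3 + o)*(1 + o))/2 = ((1 + o)*(-3 + o))/2 = (1 + o)*(-3 + o)/2)
E(m, D) = -8*m (E(m, D) = (2*m)*(-4) = -8*m)
331*E(-8, H(W(S))) = 331*(-8*(-8)) = 331*64 = 21184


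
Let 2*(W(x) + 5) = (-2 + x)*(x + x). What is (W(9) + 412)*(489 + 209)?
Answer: 328060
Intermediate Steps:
W(x) = -5 + x*(-2 + x) (W(x) = -5 + ((-2 + x)*(x + x))/2 = -5 + ((-2 + x)*(2*x))/2 = -5 + (2*x*(-2 + x))/2 = -5 + x*(-2 + x))
(W(9) + 412)*(489 + 209) = ((-5 + 9**2 - 2*9) + 412)*(489 + 209) = ((-5 + 81 - 18) + 412)*698 = (58 + 412)*698 = 470*698 = 328060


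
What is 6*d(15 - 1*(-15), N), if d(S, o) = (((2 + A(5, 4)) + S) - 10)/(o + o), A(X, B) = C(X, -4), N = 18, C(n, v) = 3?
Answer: 25/6 ≈ 4.1667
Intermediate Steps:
A(X, B) = 3
d(S, o) = (-5 + S)/(2*o) (d(S, o) = (((2 + 3) + S) - 10)/(o + o) = ((5 + S) - 10)/((2*o)) = (-5 + S)*(1/(2*o)) = (-5 + S)/(2*o))
6*d(15 - 1*(-15), N) = 6*((½)*(-5 + (15 - 1*(-15)))/18) = 6*((½)*(1/18)*(-5 + (15 + 15))) = 6*((½)*(1/18)*(-5 + 30)) = 6*((½)*(1/18)*25) = 6*(25/36) = 25/6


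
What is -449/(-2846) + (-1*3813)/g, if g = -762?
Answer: 932828/180721 ≈ 5.1617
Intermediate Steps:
-449/(-2846) + (-1*3813)/g = -449/(-2846) - 1*3813/(-762) = -449*(-1/2846) - 3813*(-1/762) = 449/2846 + 1271/254 = 932828/180721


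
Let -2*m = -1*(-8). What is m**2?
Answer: 16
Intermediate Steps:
m = -4 (m = -(-1)*(-8)/2 = -1/2*8 = -4)
m**2 = (-4)**2 = 16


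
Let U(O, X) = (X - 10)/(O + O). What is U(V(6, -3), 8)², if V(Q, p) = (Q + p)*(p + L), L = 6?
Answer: 1/81 ≈ 0.012346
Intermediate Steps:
V(Q, p) = (6 + p)*(Q + p) (V(Q, p) = (Q + p)*(p + 6) = (Q + p)*(6 + p) = (6 + p)*(Q + p))
U(O, X) = (-10 + X)/(2*O) (U(O, X) = (-10 + X)/((2*O)) = (-10 + X)*(1/(2*O)) = (-10 + X)/(2*O))
U(V(6, -3), 8)² = ((-10 + 8)/(2*((-3)² + 6*6 + 6*(-3) + 6*(-3))))² = ((½)*(-2)/(9 + 36 - 18 - 18))² = ((½)*(-2)/9)² = ((½)*(⅑)*(-2))² = (-⅑)² = 1/81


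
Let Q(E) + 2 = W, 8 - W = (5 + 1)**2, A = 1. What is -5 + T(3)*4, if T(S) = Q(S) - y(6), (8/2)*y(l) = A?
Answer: -126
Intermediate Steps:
y(l) = 1/4 (y(l) = (1/4)*1 = 1/4)
W = -28 (W = 8 - (5 + 1)**2 = 8 - 1*6**2 = 8 - 1*36 = 8 - 36 = -28)
Q(E) = -30 (Q(E) = -2 - 28 = -30)
T(S) = -121/4 (T(S) = -30 - 1*1/4 = -30 - 1/4 = -121/4)
-5 + T(3)*4 = -5 - 121/4*4 = -5 - 121 = -126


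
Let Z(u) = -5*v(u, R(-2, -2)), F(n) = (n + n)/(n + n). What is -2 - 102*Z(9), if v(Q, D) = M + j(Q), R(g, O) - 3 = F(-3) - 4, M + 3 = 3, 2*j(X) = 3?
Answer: 763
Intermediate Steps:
F(n) = 1 (F(n) = (2*n)/((2*n)) = (2*n)*(1/(2*n)) = 1)
j(X) = 3/2 (j(X) = (½)*3 = 3/2)
M = 0 (M = -3 + 3 = 0)
R(g, O) = 0 (R(g, O) = 3 + (1 - 4) = 3 - 3 = 0)
v(Q, D) = 3/2 (v(Q, D) = 0 + 3/2 = 3/2)
Z(u) = -15/2 (Z(u) = -5*3/2 = -15/2)
-2 - 102*Z(9) = -2 - 102*(-15/2) = -2 + 765 = 763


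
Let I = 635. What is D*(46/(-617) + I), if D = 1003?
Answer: 392924247/617 ≈ 6.3683e+5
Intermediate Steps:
D*(46/(-617) + I) = 1003*(46/(-617) + 635) = 1003*(46*(-1/617) + 635) = 1003*(-46/617 + 635) = 1003*(391749/617) = 392924247/617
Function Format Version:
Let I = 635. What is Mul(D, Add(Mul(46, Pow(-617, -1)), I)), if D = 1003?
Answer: Rational(392924247, 617) ≈ 6.3683e+5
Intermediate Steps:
Mul(D, Add(Mul(46, Pow(-617, -1)), I)) = Mul(1003, Add(Mul(46, Pow(-617, -1)), 635)) = Mul(1003, Add(Mul(46, Rational(-1, 617)), 635)) = Mul(1003, Add(Rational(-46, 617), 635)) = Mul(1003, Rational(391749, 617)) = Rational(392924247, 617)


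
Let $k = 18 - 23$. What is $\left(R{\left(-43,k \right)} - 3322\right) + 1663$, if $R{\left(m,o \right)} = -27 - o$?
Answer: $-1681$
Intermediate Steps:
$k = -5$ ($k = 18 - 23 = -5$)
$\left(R{\left(-43,k \right)} - 3322\right) + 1663 = \left(\left(-27 - -5\right) - 3322\right) + 1663 = \left(\left(-27 + 5\right) - 3322\right) + 1663 = \left(-22 - 3322\right) + 1663 = -3344 + 1663 = -1681$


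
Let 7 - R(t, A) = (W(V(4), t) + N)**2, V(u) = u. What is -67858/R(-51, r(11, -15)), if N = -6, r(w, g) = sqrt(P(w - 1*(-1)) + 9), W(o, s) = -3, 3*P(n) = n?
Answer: 917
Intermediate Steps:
P(n) = n/3
r(w, g) = sqrt(28/3 + w/3) (r(w, g) = sqrt((w - 1*(-1))/3 + 9) = sqrt((w + 1)/3 + 9) = sqrt((1 + w)/3 + 9) = sqrt((1/3 + w/3) + 9) = sqrt(28/3 + w/3))
R(t, A) = -74 (R(t, A) = 7 - (-3 - 6)**2 = 7 - 1*(-9)**2 = 7 - 1*81 = 7 - 81 = -74)
-67858/R(-51, r(11, -15)) = -67858/(-74) = -67858*(-1/74) = 917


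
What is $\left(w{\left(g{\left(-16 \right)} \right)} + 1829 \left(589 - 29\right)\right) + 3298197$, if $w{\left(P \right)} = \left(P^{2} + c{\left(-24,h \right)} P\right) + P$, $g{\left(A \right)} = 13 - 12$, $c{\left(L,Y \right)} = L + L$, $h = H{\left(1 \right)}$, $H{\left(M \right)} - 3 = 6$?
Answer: $4322391$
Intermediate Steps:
$H{\left(M \right)} = 9$ ($H{\left(M \right)} = 3 + 6 = 9$)
$h = 9$
$c{\left(L,Y \right)} = 2 L$
$g{\left(A \right)} = 1$ ($g{\left(A \right)} = 13 - 12 = 1$)
$w{\left(P \right)} = P^{2} - 47 P$ ($w{\left(P \right)} = \left(P^{2} + 2 \left(-24\right) P\right) + P = \left(P^{2} - 48 P\right) + P = P^{2} - 47 P$)
$\left(w{\left(g{\left(-16 \right)} \right)} + 1829 \left(589 - 29\right)\right) + 3298197 = \left(1 \left(-47 + 1\right) + 1829 \left(589 - 29\right)\right) + 3298197 = \left(1 \left(-46\right) + 1829 \cdot 560\right) + 3298197 = \left(-46 + 1024240\right) + 3298197 = 1024194 + 3298197 = 4322391$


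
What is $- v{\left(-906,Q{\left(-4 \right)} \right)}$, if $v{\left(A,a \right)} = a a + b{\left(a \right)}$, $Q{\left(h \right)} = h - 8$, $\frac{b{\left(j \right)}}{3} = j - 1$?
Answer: $-105$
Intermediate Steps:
$b{\left(j \right)} = -3 + 3 j$ ($b{\left(j \right)} = 3 \left(j - 1\right) = 3 \left(-1 + j\right) = -3 + 3 j$)
$Q{\left(h \right)} = -8 + h$
$v{\left(A,a \right)} = -3 + a^{2} + 3 a$ ($v{\left(A,a \right)} = a a + \left(-3 + 3 a\right) = a^{2} + \left(-3 + 3 a\right) = -3 + a^{2} + 3 a$)
$- v{\left(-906,Q{\left(-4 \right)} \right)} = - (-3 + \left(-8 - 4\right)^{2} + 3 \left(-8 - 4\right)) = - (-3 + \left(-12\right)^{2} + 3 \left(-12\right)) = - (-3 + 144 - 36) = \left(-1\right) 105 = -105$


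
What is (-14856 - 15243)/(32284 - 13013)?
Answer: -30099/19271 ≈ -1.5619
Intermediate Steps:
(-14856 - 15243)/(32284 - 13013) = -30099/19271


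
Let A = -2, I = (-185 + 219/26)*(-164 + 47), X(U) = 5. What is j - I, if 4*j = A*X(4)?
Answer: -20662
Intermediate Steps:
I = 41319/2 (I = (-185 + 219*(1/26))*(-117) = (-185 + 219/26)*(-117) = -4591/26*(-117) = 41319/2 ≈ 20660.)
j = -5/2 (j = (-2*5)/4 = (¼)*(-10) = -5/2 ≈ -2.5000)
j - I = -5/2 - 1*41319/2 = -5/2 - 41319/2 = -20662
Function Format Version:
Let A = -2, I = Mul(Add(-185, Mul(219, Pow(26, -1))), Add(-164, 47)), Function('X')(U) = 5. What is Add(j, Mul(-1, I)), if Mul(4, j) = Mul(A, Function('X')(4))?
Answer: -20662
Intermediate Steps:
I = Rational(41319, 2) (I = Mul(Add(-185, Mul(219, Rational(1, 26))), -117) = Mul(Add(-185, Rational(219, 26)), -117) = Mul(Rational(-4591, 26), -117) = Rational(41319, 2) ≈ 20660.)
j = Rational(-5, 2) (j = Mul(Rational(1, 4), Mul(-2, 5)) = Mul(Rational(1, 4), -10) = Rational(-5, 2) ≈ -2.5000)
Add(j, Mul(-1, I)) = Add(Rational(-5, 2), Mul(-1, Rational(41319, 2))) = Add(Rational(-5, 2), Rational(-41319, 2)) = -20662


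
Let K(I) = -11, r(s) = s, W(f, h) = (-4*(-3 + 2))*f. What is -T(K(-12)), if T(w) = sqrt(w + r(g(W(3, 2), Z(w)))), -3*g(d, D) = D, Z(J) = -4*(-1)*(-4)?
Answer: -I*sqrt(51)/3 ≈ -2.3805*I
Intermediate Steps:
W(f, h) = 4*f (W(f, h) = (-4*(-1))*f = 4*f)
Z(J) = -16 (Z(J) = 4*(-4) = -16)
g(d, D) = -D/3
T(w) = sqrt(16/3 + w) (T(w) = sqrt(w - 1/3*(-16)) = sqrt(w + 16/3) = sqrt(16/3 + w))
-T(K(-12)) = -sqrt(48 + 9*(-11))/3 = -sqrt(48 - 99)/3 = -sqrt(-51)/3 = -I*sqrt(51)/3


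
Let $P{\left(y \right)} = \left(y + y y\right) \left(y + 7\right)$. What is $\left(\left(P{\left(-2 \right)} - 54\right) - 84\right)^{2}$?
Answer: $16384$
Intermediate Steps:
$P{\left(y \right)} = \left(7 + y\right) \left(y + y^{2}\right)$ ($P{\left(y \right)} = \left(y + y^{2}\right) \left(7 + y\right) = \left(7 + y\right) \left(y + y^{2}\right)$)
$\left(\left(P{\left(-2 \right)} - 54\right) - 84\right)^{2} = \left(\left(- 2 \left(7 + \left(-2\right)^{2} + 8 \left(-2\right)\right) - 54\right) - 84\right)^{2} = \left(\left(- 2 \left(7 + 4 - 16\right) - 54\right) - 84\right)^{2} = \left(\left(\left(-2\right) \left(-5\right) - 54\right) - 84\right)^{2} = \left(\left(10 - 54\right) - 84\right)^{2} = \left(-44 - 84\right)^{2} = \left(-128\right)^{2} = 16384$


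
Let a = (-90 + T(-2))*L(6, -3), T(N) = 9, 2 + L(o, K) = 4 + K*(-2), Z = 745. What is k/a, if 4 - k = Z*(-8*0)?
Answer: -1/162 ≈ -0.0061728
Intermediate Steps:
L(o, K) = 2 - 2*K (L(o, K) = -2 + (4 + K*(-2)) = -2 + (4 - 2*K) = 2 - 2*K)
a = -648 (a = (-90 + 9)*(2 - 2*(-3)) = -81*(2 + 6) = -81*8 = -648)
k = 4 (k = 4 - 745*(-8*0) = 4 - 745*0 = 4 - 1*0 = 4 + 0 = 4)
k/a = 4/(-648) = 4*(-1/648) = -1/162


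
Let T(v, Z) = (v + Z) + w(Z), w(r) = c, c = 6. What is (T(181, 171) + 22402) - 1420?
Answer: 21340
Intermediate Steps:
w(r) = 6
T(v, Z) = 6 + Z + v (T(v, Z) = (v + Z) + 6 = (Z + v) + 6 = 6 + Z + v)
(T(181, 171) + 22402) - 1420 = ((6 + 171 + 181) + 22402) - 1420 = (358 + 22402) - 1420 = 22760 - 1420 = 21340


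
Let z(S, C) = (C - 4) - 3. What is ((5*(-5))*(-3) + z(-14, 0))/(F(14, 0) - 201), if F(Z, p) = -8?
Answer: -68/209 ≈ -0.32536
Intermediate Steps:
z(S, C) = -7 + C (z(S, C) = (-4 + C) - 3 = -7 + C)
((5*(-5))*(-3) + z(-14, 0))/(F(14, 0) - 201) = ((5*(-5))*(-3) + (-7 + 0))/(-8 - 201) = (-25*(-3) - 7)/(-209) = (75 - 7)*(-1/209) = 68*(-1/209) = -68/209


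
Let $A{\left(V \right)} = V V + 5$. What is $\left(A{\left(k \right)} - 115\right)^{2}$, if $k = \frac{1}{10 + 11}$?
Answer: $\frac{2353123081}{194481} \approx 12100.0$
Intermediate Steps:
$k = \frac{1}{21} \approx 0.047619$
$A{\left(V \right)} = 5 + V^{2}$ ($A{\left(V \right)} = V^{2} + 5 = 5 + V^{2}$)
$\left(A{\left(k \right)} - 115\right)^{2} = \left(\left(5 + \left(\frac{1}{21}\right)^{2}\right) - 115\right)^{2} = \left(\left(5 + \frac{1}{441}\right) - 115\right)^{2} = \left(\frac{2206}{441} - 115\right)^{2} = \left(- \frac{48509}{441}\right)^{2} = \frac{2353123081}{194481}$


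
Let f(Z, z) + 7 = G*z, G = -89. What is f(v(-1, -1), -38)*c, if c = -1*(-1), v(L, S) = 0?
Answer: 3375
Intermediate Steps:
f(Z, z) = -7 - 89*z
c = 1
f(v(-1, -1), -38)*c = (-7 - 89*(-38))*1 = (-7 + 3382)*1 = 3375*1 = 3375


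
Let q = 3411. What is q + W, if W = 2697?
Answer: 6108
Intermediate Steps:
q + W = 3411 + 2697 = 6108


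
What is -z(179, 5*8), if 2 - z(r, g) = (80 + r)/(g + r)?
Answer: -179/219 ≈ -0.81735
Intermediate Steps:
z(r, g) = 2 - (80 + r)/(g + r)
-z(179, 5*8) = -(-80 + 179 + 2*(5*8))/(5*8 + 179) = -(-80 + 179 + 2*40)/(40 + 179) = -(-80 + 179 + 80)/219 = -179/219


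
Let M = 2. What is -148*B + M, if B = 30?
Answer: -4438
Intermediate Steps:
-148*B + M = -148*30 + 2 = -4440 + 2 = -4438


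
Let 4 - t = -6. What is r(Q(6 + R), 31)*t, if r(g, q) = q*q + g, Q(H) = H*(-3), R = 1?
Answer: 9400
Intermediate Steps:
t = 10 (t = 4 - 1*(-6) = 4 + 6 = 10)
Q(H) = -3*H
r(g, q) = g + q² (r(g, q) = q² + g = g + q²)
r(Q(6 + R), 31)*t = (-3*(6 + 1) + 31²)*10 = (-3*7 + 961)*10 = (-21 + 961)*10 = 940*10 = 9400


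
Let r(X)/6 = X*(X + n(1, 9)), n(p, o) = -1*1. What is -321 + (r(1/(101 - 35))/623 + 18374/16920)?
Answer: -204022145809/637740180 ≈ -319.91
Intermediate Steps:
n(p, o) = -1
r(X) = 6*X*(-1 + X) (r(X) = 6*(X*(X - 1)) = 6*(X*(-1 + X)) = 6*X*(-1 + X))
-321 + (r(1/(101 - 35))/623 + 18374/16920) = -321 + ((6*(-1 + 1/(101 - 35))/(101 - 35))/623 + 18374/16920) = -321 + ((6*(-1 + 1/66)/66)*(1/623) + 18374*(1/16920)) = -321 + ((6*(1/66)*(-1 + 1/66))*(1/623) + 9187/8460) = -321 + ((6*(1/66)*(-65/66))*(1/623) + 9187/8460) = -321 + (-65/726*1/623 + 9187/8460) = -321 + (-65/452298 + 9187/8460) = -321 + 692451971/637740180 = -204022145809/637740180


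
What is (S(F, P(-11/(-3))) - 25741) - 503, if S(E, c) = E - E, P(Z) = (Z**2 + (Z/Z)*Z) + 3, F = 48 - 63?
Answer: -26244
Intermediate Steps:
F = -15
P(Z) = 3 + Z + Z**2 (P(Z) = (Z**2 + 1*Z) + 3 = (Z**2 + Z) + 3 = (Z + Z**2) + 3 = 3 + Z + Z**2)
S(E, c) = 0
(S(F, P(-11/(-3))) - 25741) - 503 = (0 - 25741) - 503 = -25741 - 503 = -26244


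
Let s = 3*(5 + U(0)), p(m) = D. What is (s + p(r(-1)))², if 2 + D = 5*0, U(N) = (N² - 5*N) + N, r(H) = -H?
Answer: 169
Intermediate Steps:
U(N) = N² - 4*N
D = -2 (D = -2 + 5*0 = -2 + 0 = -2)
p(m) = -2
s = 15 (s = 3*(5 + 0*(-4 + 0)) = 3*(5 + 0*(-4)) = 3*(5 + 0) = 3*5 = 15)
(s + p(r(-1)))² = (15 - 2)² = 13² = 169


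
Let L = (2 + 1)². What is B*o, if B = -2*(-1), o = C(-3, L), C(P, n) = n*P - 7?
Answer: -68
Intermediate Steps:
L = 9 (L = 3² = 9)
C(P, n) = -7 + P*n (C(P, n) = P*n - 7 = -7 + P*n)
o = -34 (o = -7 - 3*9 = -7 - 27 = -34)
B = 2
B*o = 2*(-34) = -68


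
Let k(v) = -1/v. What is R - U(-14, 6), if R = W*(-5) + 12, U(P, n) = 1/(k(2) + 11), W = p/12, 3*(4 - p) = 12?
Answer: 250/21 ≈ 11.905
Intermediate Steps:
p = 0 (p = 4 - ⅓*12 = 4 - 4 = 0)
W = 0 (W = 0/12 = 0*(1/12) = 0)
U(P, n) = 2/21 (U(P, n) = 1/(-1/2 + 11) = 1/(-1*½ + 11) = 1/(-½ + 11) = 1/(21/2) = 2/21)
R = 12 (R = 0*(-5) + 12 = 0 + 12 = 12)
R - U(-14, 6) = 12 - 1*2/21 = 12 - 2/21 = 250/21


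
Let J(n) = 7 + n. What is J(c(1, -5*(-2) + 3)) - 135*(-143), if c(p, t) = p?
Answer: 19313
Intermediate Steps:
J(c(1, -5*(-2) + 3)) - 135*(-143) = (7 + 1) - 135*(-143) = 8 + 19305 = 19313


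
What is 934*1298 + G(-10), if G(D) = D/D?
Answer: 1212333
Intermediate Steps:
G(D) = 1
934*1298 + G(-10) = 934*1298 + 1 = 1212332 + 1 = 1212333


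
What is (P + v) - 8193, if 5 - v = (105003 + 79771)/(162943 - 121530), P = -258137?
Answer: -11029501999/41413 ≈ -2.6633e+5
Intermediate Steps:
v = 22291/41413 (v = 5 - (105003 + 79771)/(162943 - 121530) = 5 - 184774/41413 = 22291/41413 ≈ 0.53826)
(P + v) - 8193 = (-258137 + 22291/41413) - 8193 = -10690205290/41413 - 8193 = -11029501999/41413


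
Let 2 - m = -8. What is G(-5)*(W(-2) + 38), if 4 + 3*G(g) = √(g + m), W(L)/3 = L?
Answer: -128/3 + 32*√5/3 ≈ -18.815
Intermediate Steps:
m = 10 (m = 2 - 1*(-8) = 2 + 8 = 10)
W(L) = 3*L
G(g) = -4/3 + √(10 + g)/3 (G(g) = -4/3 + √(g + 10)/3 = -4/3 + √(10 + g)/3)
G(-5)*(W(-2) + 38) = (-4/3 + √(10 - 5)/3)*(3*(-2) + 38) = (-4/3 + √5/3)*(-6 + 38) = (-4/3 + √5/3)*32 = -128/3 + 32*√5/3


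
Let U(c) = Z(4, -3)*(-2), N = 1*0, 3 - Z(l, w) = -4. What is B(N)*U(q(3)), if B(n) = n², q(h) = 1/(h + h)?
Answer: 0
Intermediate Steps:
q(h) = 1/(2*h)
Z(l, w) = 7 (Z(l, w) = 3 - 1*(-4) = 3 + 4 = 7)
N = 0
U(c) = -14 (U(c) = 7*(-2) = -14)
B(N)*U(q(3)) = 0²*(-14) = 0*(-14) = 0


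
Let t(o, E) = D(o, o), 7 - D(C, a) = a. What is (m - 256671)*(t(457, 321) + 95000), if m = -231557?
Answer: -46161957400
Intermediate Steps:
D(C, a) = 7 - a
t(o, E) = 7 - o
(m - 256671)*(t(457, 321) + 95000) = (-231557 - 256671)*((7 - 1*457) + 95000) = -488228*((7 - 457) + 95000) = -488228*(-450 + 95000) = -488228*94550 = -46161957400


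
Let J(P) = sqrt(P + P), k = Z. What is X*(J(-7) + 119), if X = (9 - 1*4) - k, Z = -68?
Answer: 8687 + 73*I*sqrt(14) ≈ 8687.0 + 273.14*I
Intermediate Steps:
k = -68
J(P) = sqrt(2)*sqrt(P) (J(P) = sqrt(2*P) = sqrt(2)*sqrt(P))
X = 73 (X = (9 - 1*4) - 1*(-68) = (9 - 4) + 68 = 5 + 68 = 73)
X*(J(-7) + 119) = 73*(sqrt(2)*sqrt(-7) + 119) = 73*(sqrt(2)*(I*sqrt(7)) + 119) = 73*(I*sqrt(14) + 119) = 73*(119 + I*sqrt(14)) = 8687 + 73*I*sqrt(14)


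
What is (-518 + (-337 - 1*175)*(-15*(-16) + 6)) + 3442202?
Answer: 3315732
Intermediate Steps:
(-518 + (-337 - 1*175)*(-15*(-16) + 6)) + 3442202 = (-518 + (-337 - 175)*(240 + 6)) + 3442202 = (-518 - 512*246) + 3442202 = (-518 - 125952) + 3442202 = -126470 + 3442202 = 3315732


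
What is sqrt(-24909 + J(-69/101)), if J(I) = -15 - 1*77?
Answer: I*sqrt(25001) ≈ 158.12*I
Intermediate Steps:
J(I) = -92 (J(I) = -15 - 77 = -92)
sqrt(-24909 + J(-69/101)) = sqrt(-24909 - 92) = sqrt(-25001) = I*sqrt(25001)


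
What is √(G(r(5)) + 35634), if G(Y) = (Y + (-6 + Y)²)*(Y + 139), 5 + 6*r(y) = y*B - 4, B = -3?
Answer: √48594 ≈ 220.44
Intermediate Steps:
r(y) = -3/2 - y/2 (r(y) = -⅚ + (y*(-3) - 4)/6 = -⅚ + (-3*y - 4)/6 = -⅚ + (-4 - 3*y)/6 = -⅚ + (-⅔ - y/2) = -3/2 - y/2)
G(Y) = (139 + Y)*(Y + (-6 + Y)²) (G(Y) = (Y + (-6 + Y)²)*(139 + Y) = (139 + Y)*(Y + (-6 + Y)²))
√(G(r(5)) + 35634) = √((5004 + (-3/2 - ½*5)³ - 1493*(-3/2 - ½*5) + 128*(-3/2 - ½*5)²) + 35634) = √((5004 + (-3/2 - 5/2)³ - 1493*(-3/2 - 5/2) + 128*(-3/2 - 5/2)²) + 35634) = √((5004 + (-4)³ - 1493*(-4) + 128*(-4)²) + 35634) = √((5004 - 64 + 5972 + 128*16) + 35634) = √((5004 - 64 + 5972 + 2048) + 35634) = √(12960 + 35634) = √48594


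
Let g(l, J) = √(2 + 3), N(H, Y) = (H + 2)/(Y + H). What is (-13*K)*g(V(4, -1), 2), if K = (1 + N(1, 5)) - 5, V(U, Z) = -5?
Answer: 91*√5/2 ≈ 101.74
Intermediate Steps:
N(H, Y) = (2 + H)/(H + Y)
g(l, J) = √5
K = -7/2 (K = (1 + (2 + 1)/(1 + 5)) - 5 = (1 + 3/6) - 5 = (1 + (⅙)*3) - 5 = (1 + ½) - 5 = 3/2 - 5 = -7/2 ≈ -3.5000)
(-13*K)*g(V(4, -1), 2) = (-13*(-7/2))*√5 = 91*√5/2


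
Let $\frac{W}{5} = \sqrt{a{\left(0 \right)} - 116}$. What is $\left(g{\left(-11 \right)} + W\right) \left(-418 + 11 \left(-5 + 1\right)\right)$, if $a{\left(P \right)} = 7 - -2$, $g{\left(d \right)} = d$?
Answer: $5082 - 2310 i \sqrt{107} \approx 5082.0 - 23895.0 i$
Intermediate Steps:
$a{\left(P \right)} = 9$ ($a{\left(P \right)} = 7 + 2 = 9$)
$W = 5 i \sqrt{107}$ ($W = 5 \sqrt{9 - 116} = 5 \sqrt{-107} = 5 i \sqrt{107} \approx 51.72 i$)
$\left(g{\left(-11 \right)} + W\right) \left(-418 + 11 \left(-5 + 1\right)\right) = \left(-11 + 5 i \sqrt{107}\right) \left(-418 + 11 \left(-5 + 1\right)\right) = \left(-11 + 5 i \sqrt{107}\right) \left(-418 + 11 \left(-4\right)\right) = \left(-11 + 5 i \sqrt{107}\right) \left(-418 - 44\right) = \left(-11 + 5 i \sqrt{107}\right) \left(-462\right) = 5082 - 2310 i \sqrt{107}$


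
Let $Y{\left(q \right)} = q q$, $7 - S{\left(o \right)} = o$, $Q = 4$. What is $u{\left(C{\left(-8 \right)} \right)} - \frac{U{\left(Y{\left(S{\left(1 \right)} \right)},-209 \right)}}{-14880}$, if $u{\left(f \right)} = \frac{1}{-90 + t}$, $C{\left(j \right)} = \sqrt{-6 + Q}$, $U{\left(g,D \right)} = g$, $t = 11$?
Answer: $- \frac{1003}{97960} \approx -0.010239$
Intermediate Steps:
$S{\left(o \right)} = 7 - o$
$Y{\left(q \right)} = q^{2}$
$C{\left(j \right)} = i \sqrt{2}$ ($C{\left(j \right)} = \sqrt{-6 + 4} = \sqrt{-2} = i \sqrt{2}$)
$u{\left(f \right)} = - \frac{1}{79}$ ($u{\left(f \right)} = \frac{1}{-90 + 11} = \frac{1}{-79} = - \frac{1}{79}$)
$u{\left(C{\left(-8 \right)} \right)} - \frac{U{\left(Y{\left(S{\left(1 \right)} \right)},-209 \right)}}{-14880} = - \frac{1}{79} - \frac{\left(7 - 1\right)^{2}}{-14880} = - \frac{1}{79} - \left(7 - 1\right)^{2} \left(- \frac{1}{14880}\right) = - \frac{1}{79} - 6^{2} \left(- \frac{1}{14880}\right) = - \frac{1}{79} - 36 \left(- \frac{1}{14880}\right) = - \frac{1}{79} - - \frac{3}{1240} = - \frac{1}{79} + \frac{3}{1240} = - \frac{1003}{97960}$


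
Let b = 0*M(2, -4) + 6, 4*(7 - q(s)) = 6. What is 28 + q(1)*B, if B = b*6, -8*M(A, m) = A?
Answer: 226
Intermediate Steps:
M(A, m) = -A/8
q(s) = 11/2 (q(s) = 7 - ¼*6 = 7 - 3/2 = 11/2)
b = 6 (b = 0*(-⅛*2) + 6 = 0*(-¼) + 6 = 0 + 6 = 6)
B = 36 (B = 6*6 = 36)
28 + q(1)*B = 28 + (11/2)*36 = 28 + 198 = 226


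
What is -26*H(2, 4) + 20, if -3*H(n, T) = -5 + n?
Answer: -6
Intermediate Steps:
H(n, T) = 5/3 - n/3 (H(n, T) = -(-5 + n)/3 = 5/3 - n/3)
-26*H(2, 4) + 20 = -26*(5/3 - ⅓*2) + 20 = -26*(5/3 - ⅔) + 20 = -26*1 + 20 = -26 + 20 = -6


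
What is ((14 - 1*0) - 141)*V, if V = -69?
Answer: 8763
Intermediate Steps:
((14 - 1*0) - 141)*V = ((14 - 1*0) - 141)*(-69) = ((14 + 0) - 141)*(-69) = (14 - 141)*(-69) = -127*(-69) = 8763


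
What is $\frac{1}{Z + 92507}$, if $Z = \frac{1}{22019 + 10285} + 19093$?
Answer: $\frac{32304}{3605126401} \approx 8.9606 \cdot 10^{-6}$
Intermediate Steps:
$Z = \frac{616780273}{32304}$ ($Z = \frac{1}{32304} + 19093 = \frac{616780273}{32304} \approx 19093.0$)
$\frac{1}{Z + 92507} = \frac{1}{\frac{616780273}{32304} + 92507} = \frac{1}{\frac{3605126401}{32304}} = \frac{32304}{3605126401}$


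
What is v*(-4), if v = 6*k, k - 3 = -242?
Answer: 5736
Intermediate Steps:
k = -239 (k = 3 - 242 = -239)
v = -1434 (v = 6*(-239) = -1434)
v*(-4) = -1434*(-4) = 5736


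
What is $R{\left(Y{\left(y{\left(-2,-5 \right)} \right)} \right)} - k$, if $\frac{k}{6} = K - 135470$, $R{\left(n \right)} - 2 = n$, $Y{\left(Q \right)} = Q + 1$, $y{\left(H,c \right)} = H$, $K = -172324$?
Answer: $1846765$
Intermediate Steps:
$Y{\left(Q \right)} = 1 + Q$
$R{\left(n \right)} = 2 + n$
$k = -1846764$ ($k = 6 \left(-172324 - 135470\right) = 6 \left(-307794\right) = -1846764$)
$R{\left(Y{\left(y{\left(-2,-5 \right)} \right)} \right)} - k = \left(2 + \left(1 - 2\right)\right) - -1846764 = \left(2 - 1\right) + 1846764 = 1 + 1846764 = 1846765$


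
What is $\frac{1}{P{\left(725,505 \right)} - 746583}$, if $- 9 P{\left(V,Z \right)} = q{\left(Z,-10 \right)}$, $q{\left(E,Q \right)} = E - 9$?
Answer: $- \frac{9}{6719743} \approx -1.3393 \cdot 10^{-6}$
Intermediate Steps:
$q{\left(E,Q \right)} = -9 + E$
$P{\left(V,Z \right)} = 1 - \frac{Z}{9}$ ($P{\left(V,Z \right)} = - \frac{-9 + Z}{9} = 1 - \frac{Z}{9}$)
$\frac{1}{P{\left(725,505 \right)} - 746583} = \frac{1}{\left(1 - \frac{505}{9}\right) - 746583} = \frac{1}{- \frac{496}{9} - 746583} = \frac{1}{- \frac{6719743}{9}} = - \frac{9}{6719743}$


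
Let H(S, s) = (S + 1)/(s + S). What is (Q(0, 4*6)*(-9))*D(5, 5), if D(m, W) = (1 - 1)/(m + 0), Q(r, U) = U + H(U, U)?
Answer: 0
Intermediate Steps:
H(S, s) = (1 + S)/(S + s)
Q(r, U) = U + (1 + U)/(2*U) (Q(r, U) = U + (1 + U)/(U + U) = U + (1 + U)/((2*U)) = U + (1/(2*U))*(1 + U) = U + (1 + U)/(2*U))
D(m, W) = 0 (D(m, W) = 0/m = 0)
(Q(0, 4*6)*(-9))*D(5, 5) = ((½ + 4*6 + 1/(2*((4*6))))*(-9))*0 = ((½ + 24 + (½)/24)*(-9))*0 = ((½ + 24 + (½)*(1/24))*(-9))*0 = ((½ + 24 + 1/48)*(-9))*0 = ((1177/48)*(-9))*0 = -3531/16*0 = 0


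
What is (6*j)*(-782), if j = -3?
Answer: 14076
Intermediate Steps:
(6*j)*(-782) = (6*(-3))*(-782) = -18*(-782) = 14076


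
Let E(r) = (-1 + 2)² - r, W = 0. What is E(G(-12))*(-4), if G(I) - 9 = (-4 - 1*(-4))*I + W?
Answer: 32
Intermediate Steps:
G(I) = 9 (G(I) = 9 + ((-4 - 1*(-4))*I + 0) = 9 + ((-4 + 4)*I + 0) = 9 + (0*I + 0) = 9 + (0 + 0) = 9 + 0 = 9)
E(r) = 1 - r (E(r) = 1² - r = 1 - r)
E(G(-12))*(-4) = (1 - 1*9)*(-4) = (1 - 9)*(-4) = -8*(-4) = 32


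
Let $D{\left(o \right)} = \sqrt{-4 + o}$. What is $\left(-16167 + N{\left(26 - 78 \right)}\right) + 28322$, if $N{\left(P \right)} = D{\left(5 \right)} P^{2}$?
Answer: $14859$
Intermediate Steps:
$N{\left(P \right)} = P^{2}$ ($N{\left(P \right)} = \sqrt{-4 + 5} P^{2} = \sqrt{1} P^{2} = 1 P^{2} = P^{2}$)
$\left(-16167 + N{\left(26 - 78 \right)}\right) + 28322 = \left(-16167 + \left(26 - 78\right)^{2}\right) + 28322 = \left(-16167 + \left(-52\right)^{2}\right) + 28322 = \left(-16167 + 2704\right) + 28322 = -13463 + 28322 = 14859$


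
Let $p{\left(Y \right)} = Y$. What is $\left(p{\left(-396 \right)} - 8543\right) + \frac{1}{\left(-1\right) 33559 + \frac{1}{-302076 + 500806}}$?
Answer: $- \frac{59615800835521}{6669180069} \approx -8939.0$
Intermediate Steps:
$\left(p{\left(-396 \right)} - 8543\right) + \frac{1}{\left(-1\right) 33559 + \frac{1}{-302076 + 500806}} = \left(-396 - 8543\right) + \frac{1}{\left(-1\right) 33559 + \frac{1}{-302076 + 500806}} = -8939 + \frac{1}{-33559 + \frac{1}{198730}} = -8939 + \frac{1}{- \frac{6669180069}{198730}} = -8939 - \frac{198730}{6669180069} = - \frac{59615800835521}{6669180069}$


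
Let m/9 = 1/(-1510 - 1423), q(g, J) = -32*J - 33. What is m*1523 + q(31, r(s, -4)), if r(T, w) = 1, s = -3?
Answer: -204352/2933 ≈ -69.673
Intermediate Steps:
q(g, J) = -33 - 32*J
m = -9/2933 (m = 9/(-1510 - 1423) = 9/(-2933) = 9*(-1/2933) = -9/2933 ≈ -0.0030685)
m*1523 + q(31, r(s, -4)) = -9/2933*1523 + (-33 - 32*1) = -13707/2933 + (-33 - 32) = -13707/2933 - 65 = -204352/2933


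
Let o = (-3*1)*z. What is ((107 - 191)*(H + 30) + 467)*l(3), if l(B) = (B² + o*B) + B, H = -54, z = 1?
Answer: 7449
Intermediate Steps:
o = -3 (o = -3*1*1 = -3*1 = -3)
l(B) = B² - 2*B (l(B) = (B² - 3*B) + B = B² - 2*B)
((107 - 191)*(H + 30) + 467)*l(3) = ((107 - 191)*(-54 + 30) + 467)*(3*(-2 + 3)) = (-84*(-24) + 467)*(3*1) = (2016 + 467)*3 = 2483*3 = 7449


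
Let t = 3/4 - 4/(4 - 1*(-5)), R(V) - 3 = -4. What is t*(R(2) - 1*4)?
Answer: -55/36 ≈ -1.5278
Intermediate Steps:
R(V) = -1 (R(V) = 3 - 4 = -1)
t = 11/36 (t = 3*(¼) - 4/(4 + 5) = ¾ - 4/9 = 11/36 ≈ 0.30556)
t*(R(2) - 1*4) = 11*(-1 - 1*4)/36 = 11*(-1 - 4)/36 = (11/36)*(-5) = -55/36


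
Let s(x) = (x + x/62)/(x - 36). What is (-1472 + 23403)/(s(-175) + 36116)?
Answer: 286901342/472480537 ≈ 0.60722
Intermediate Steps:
s(x) = 63*x/(62*(-36 + x)) (s(x) = (x + x*(1/62))/(-36 + x) = (x + x/62)/(-36 + x) = (63*x/62)/(-36 + x) = 63*x/(62*(-36 + x)))
(-1472 + 23403)/(s(-175) + 36116) = (-1472 + 23403)/((63/62)*(-175)/(-36 - 175) + 36116) = 21931/((63/62)*(-175)/(-211) + 36116) = 21931/((63/62)*(-175)*(-1/211) + 36116) = 21931/(11025/13082 + 36116) = 21931/(472480537/13082) = 21931*(13082/472480537) = 286901342/472480537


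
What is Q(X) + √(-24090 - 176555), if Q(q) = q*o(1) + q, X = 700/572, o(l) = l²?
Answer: 350/143 + I*√200645 ≈ 2.4476 + 447.93*I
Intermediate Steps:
X = 175/143 (X = 700*(1/572) = 175/143 ≈ 1.2238)
Q(q) = 2*q (Q(q) = q*1² + q = q*1 + q = q + q = 2*q)
Q(X) + √(-24090 - 176555) = 2*(175/143) + √(-24090 - 176555) = 350/143 + √(-200645) = 350/143 + I*√200645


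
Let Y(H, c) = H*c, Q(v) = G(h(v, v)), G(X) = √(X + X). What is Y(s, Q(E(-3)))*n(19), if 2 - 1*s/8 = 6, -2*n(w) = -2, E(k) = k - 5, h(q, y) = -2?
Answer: -64*I ≈ -64.0*I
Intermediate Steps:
E(k) = -5 + k
n(w) = 1 (n(w) = -½*(-2) = 1)
s = -32 (s = 16 - 8*6 = 16 - 48 = -32)
G(X) = √2*√X (G(X) = √(2*X) = √2*√X)
Q(v) = 2*I (Q(v) = √2*√(-2) = √2*(I*√2) = 2*I)
Y(s, Q(E(-3)))*n(19) = -64*I*1 = -64*I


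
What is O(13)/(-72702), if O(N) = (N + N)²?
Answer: -338/36351 ≈ -0.0092982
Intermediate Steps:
O(N) = 4*N² (O(N) = (2*N)² = 4*N²)
O(13)/(-72702) = (4*13²)/(-72702) = (4*169)*(-1/72702) = 676*(-1/72702) = -338/36351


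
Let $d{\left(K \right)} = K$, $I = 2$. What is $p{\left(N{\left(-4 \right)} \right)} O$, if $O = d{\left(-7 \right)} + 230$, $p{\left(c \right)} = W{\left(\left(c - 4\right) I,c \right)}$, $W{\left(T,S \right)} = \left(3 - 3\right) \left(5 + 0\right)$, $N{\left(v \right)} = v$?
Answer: $0$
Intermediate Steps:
$W{\left(T,S \right)} = 0$ ($W{\left(T,S \right)} = 0 \cdot 5 = 0$)
$p{\left(c \right)} = 0$
$O = 223$ ($O = -7 + 230 = 223$)
$p{\left(N{\left(-4 \right)} \right)} O = 0 \cdot 223 = 0$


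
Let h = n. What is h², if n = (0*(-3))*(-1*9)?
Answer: 0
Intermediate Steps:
n = 0 (n = 0*(-9) = 0)
h = 0
h² = 0² = 0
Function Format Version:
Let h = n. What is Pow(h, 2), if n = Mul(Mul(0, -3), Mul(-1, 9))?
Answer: 0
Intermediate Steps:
n = 0 (n = Mul(0, -9) = 0)
h = 0
Pow(h, 2) = Pow(0, 2) = 0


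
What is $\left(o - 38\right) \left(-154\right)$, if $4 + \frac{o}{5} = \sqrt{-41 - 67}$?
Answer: $8932 - 4620 i \sqrt{3} \approx 8932.0 - 8002.1 i$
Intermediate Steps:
$o = -20 + 30 i \sqrt{3}$ ($o = -20 + 5 \sqrt{-41 - 67} = -20 + 5 \sqrt{-108} = -20 + 5 \cdot 6 i \sqrt{3} = -20 + 30 i \sqrt{3} \approx -20.0 + 51.962 i$)
$\left(o - 38\right) \left(-154\right) = \left(\left(-20 + 30 i \sqrt{3}\right) - 38\right) \left(-154\right) = \left(-58 + 30 i \sqrt{3}\right) \left(-154\right) = 8932 - 4620 i \sqrt{3}$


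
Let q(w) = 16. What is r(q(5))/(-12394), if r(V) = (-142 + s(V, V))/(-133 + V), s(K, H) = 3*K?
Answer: -47/725049 ≈ -6.4823e-5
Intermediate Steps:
r(V) = (-142 + 3*V)/(-133 + V)
r(q(5))/(-12394) = ((-142 + 3*16)/(-133 + 16))/(-12394) = ((-142 + 48)/(-117))*(-1/12394) = -1/117*(-94)*(-1/12394) = (94/117)*(-1/12394) = -47/725049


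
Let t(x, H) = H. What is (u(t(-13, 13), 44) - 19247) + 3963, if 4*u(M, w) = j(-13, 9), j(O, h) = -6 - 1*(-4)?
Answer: -30569/2 ≈ -15285.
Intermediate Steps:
j(O, h) = -2 (j(O, h) = -6 + 4 = -2)
u(M, w) = -½ (u(M, w) = (¼)*(-2) = -½)
(u(t(-13, 13), 44) - 19247) + 3963 = (-½ - 19247) + 3963 = -38495/2 + 3963 = -30569/2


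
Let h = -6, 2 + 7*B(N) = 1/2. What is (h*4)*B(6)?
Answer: 36/7 ≈ 5.1429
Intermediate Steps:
B(N) = -3/14 (B(N) = -2/7 + (⅐)/2 = -2/7 + (⅐)*(½) = -2/7 + 1/14 = -3/14)
(h*4)*B(6) = -6*4*(-3/14) = -24*(-3/14) = 36/7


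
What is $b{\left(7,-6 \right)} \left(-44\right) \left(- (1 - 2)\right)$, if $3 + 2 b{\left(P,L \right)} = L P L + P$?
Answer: $-5632$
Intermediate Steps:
$b{\left(P,L \right)} = - \frac{3}{2} + \frac{P}{2} + \frac{P L^{2}}{2}$ ($b{\left(P,L \right)} = - \frac{3}{2} + \frac{L P L + P}{2} = - \frac{3}{2} + \frac{P L^{2} + P}{2} = - \frac{3}{2} + \frac{P + P L^{2}}{2} = - \frac{3}{2} + \left(\frac{P}{2} + \frac{P L^{2}}{2}\right) = - \frac{3}{2} + \frac{P}{2} + \frac{P L^{2}}{2}$)
$b{\left(7,-6 \right)} \left(-44\right) \left(- (1 - 2)\right) = \left(- \frac{3}{2} + \frac{1}{2} \cdot 7 + \frac{1}{2} \cdot 7 \left(-6\right)^{2}\right) \left(-44\right) \left(- (1 - 2)\right) = \left(- \frac{3}{2} + \frac{7}{2} + \frac{1}{2} \cdot 7 \cdot 36\right) \left(-44\right) \left(\left(-1\right) \left(-1\right)\right) = \left(- \frac{3}{2} + \frac{7}{2} + 126\right) \left(-44\right) 1 = 128 \left(-44\right) 1 = \left(-5632\right) 1 = -5632$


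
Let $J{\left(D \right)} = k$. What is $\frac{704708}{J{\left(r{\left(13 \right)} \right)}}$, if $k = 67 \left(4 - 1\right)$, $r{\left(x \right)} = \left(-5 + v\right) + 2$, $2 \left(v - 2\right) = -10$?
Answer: $\frac{704708}{201} \approx 3506.0$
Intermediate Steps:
$v = -3$ ($v = 2 + \frac{1}{2} \left(-10\right) = 2 - 5 = -3$)
$r{\left(x \right)} = -6$ ($r{\left(x \right)} = \left(-5 - 3\right) + 2 = -8 + 2 = -6$)
$k = 201$ ($k = 67 \left(4 - 1\right) = 67 \cdot 3 = 201$)
$J{\left(D \right)} = 201$
$\frac{704708}{J{\left(r{\left(13 \right)} \right)}} = \frac{704708}{201}$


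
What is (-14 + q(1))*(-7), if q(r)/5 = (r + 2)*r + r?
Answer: -42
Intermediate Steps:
q(r) = 5*r + 5*r*(2 + r) (q(r) = 5*((r + 2)*r + r) = 5*((2 + r)*r + r) = 5*(r*(2 + r) + r) = 5*(r + r*(2 + r)) = 5*r + 5*r*(2 + r))
(-14 + q(1))*(-7) = (-14 + 5*1*(3 + 1))*(-7) = (-14 + 5*1*4)*(-7) = (-14 + 20)*(-7) = 6*(-7) = -42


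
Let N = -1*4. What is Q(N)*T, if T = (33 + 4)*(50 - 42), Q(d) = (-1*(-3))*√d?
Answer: 1776*I ≈ 1776.0*I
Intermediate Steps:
N = -4
Q(d) = 3*√d
T = 296 (T = 37*8 = 296)
Q(N)*T = (3*√(-4))*296 = (3*(2*I))*296 = (6*I)*296 = 1776*I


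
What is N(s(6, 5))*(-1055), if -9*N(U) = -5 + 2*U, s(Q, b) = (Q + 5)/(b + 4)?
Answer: -24265/81 ≈ -299.57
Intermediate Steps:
s(Q, b) = (5 + Q)/(4 + b)
N(U) = 5/9 - 2*U/9 (N(U) = -(-5 + 2*U)/9 = 5/9 - 2*U/9)
N(s(6, 5))*(-1055) = (5/9 - 2*(5 + 6)/(9*(4 + 5)))*(-1055) = (5/9 - 2*11/(9*9))*(-1055) = (5/9 - 2*11/81)*(-1055) = (5/9 - 2/9*11/9)*(-1055) = (5/9 - 22/81)*(-1055) = (23/81)*(-1055) = -24265/81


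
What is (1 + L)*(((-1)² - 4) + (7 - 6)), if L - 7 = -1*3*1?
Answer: -10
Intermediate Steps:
L = 4 (L = 7 - 1*3*1 = 7 - 3*1 = 7 - 3 = 4)
(1 + L)*(((-1)² - 4) + (7 - 6)) = (1 + 4)*(((-1)² - 4) + (7 - 6)) = 5*((1 - 4) + 1) = 5*(-3 + 1) = 5*(-2) = -10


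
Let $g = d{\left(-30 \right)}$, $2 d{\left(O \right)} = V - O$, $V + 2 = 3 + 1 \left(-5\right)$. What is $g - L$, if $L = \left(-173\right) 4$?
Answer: $705$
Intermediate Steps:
$V = -4$ ($V = -2 + \left(3 + 1 \left(-5\right)\right) = -2 + \left(3 - 5\right) = -2 - 2 = -4$)
$d{\left(O \right)} = -2 - \frac{O}{2}$ ($d{\left(O \right)} = \frac{-4 - O}{2} = -2 - \frac{O}{2}$)
$g = 13$ ($g = -2 - -15 = -2 + 15 = 13$)
$L = -692$
$g - L = 13 - -692 = 13 + 692 = 705$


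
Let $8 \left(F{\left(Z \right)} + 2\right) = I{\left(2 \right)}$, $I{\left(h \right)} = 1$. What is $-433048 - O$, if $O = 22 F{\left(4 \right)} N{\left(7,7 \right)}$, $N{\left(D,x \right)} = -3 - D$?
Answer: $- \frac{866921}{2} \approx -4.3346 \cdot 10^{5}$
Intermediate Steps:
$F{\left(Z \right)} = - \frac{15}{8}$ ($F{\left(Z \right)} = -2 + \frac{1}{8} \cdot 1 = -2 + \frac{1}{8} = - \frac{15}{8}$)
$O = \frac{825}{2}$ ($O = 22 \left(- \frac{15}{8}\right) \left(-3 - 7\right) = - \frac{165 \left(-3 - 7\right)}{4} = \left(- \frac{165}{4}\right) \left(-10\right) = \frac{825}{2} \approx 412.5$)
$-433048 - O = -433048 - \frac{825}{2} = - \frac{866921}{2}$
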